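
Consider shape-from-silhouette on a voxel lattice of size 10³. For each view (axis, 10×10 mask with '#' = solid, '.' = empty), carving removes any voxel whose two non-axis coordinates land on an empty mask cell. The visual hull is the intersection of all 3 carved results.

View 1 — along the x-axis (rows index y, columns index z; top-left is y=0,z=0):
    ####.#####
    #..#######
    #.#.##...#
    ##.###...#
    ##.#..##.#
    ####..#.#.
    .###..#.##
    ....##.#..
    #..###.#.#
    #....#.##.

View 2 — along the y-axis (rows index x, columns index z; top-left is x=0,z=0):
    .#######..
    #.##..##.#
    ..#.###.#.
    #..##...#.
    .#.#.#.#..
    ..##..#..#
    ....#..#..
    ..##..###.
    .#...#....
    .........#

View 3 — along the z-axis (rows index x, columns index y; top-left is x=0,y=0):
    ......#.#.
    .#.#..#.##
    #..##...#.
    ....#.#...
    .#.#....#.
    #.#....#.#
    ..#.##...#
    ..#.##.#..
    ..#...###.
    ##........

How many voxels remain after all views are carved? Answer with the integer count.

start: 10×10×10 = 1000 voxels
carve view 1 (along x, YZ-mask fill 59/100): 590 voxels remain
carve view 2 (along y, XZ-mask fill 40/100): 232 voxels remain
carve view 3 (along z, XY-mask fill 34/100): 72 voxels remain

voxel count = 72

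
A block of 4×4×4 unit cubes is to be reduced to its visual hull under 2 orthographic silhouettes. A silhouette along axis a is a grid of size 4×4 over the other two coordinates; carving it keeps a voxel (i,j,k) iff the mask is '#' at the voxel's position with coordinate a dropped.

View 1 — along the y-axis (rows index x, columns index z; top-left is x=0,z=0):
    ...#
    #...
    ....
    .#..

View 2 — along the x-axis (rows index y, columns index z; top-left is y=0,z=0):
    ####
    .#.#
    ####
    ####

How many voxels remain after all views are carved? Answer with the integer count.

11 voxels

before carving: 64 voxels (4×4×4)
carve view 1 (along y, XZ-mask fill 3/16): 12 voxels remain
carve view 2 (along x, YZ-mask fill 14/16): 11 voxels remain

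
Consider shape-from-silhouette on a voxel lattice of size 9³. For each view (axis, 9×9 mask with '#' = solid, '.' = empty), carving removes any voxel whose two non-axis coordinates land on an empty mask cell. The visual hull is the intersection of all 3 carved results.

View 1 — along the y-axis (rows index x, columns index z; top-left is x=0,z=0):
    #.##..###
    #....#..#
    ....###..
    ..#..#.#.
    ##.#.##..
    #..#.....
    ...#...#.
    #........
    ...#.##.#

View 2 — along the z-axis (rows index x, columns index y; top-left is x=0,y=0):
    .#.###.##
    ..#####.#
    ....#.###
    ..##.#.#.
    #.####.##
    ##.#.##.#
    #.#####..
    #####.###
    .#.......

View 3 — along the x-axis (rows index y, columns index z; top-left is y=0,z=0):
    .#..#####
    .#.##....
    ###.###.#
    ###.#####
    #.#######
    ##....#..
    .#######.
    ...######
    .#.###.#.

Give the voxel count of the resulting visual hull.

before carving: 729 voxels (9×9×9)
carve view 1 (along y, XZ-mask fill 29/81): 261 voxels remain
carve view 2 (along z, XY-mask fill 48/81): 149 voxels remain
carve view 3 (along x, YZ-mask fill 53/81): 89 voxels remain

89 voxels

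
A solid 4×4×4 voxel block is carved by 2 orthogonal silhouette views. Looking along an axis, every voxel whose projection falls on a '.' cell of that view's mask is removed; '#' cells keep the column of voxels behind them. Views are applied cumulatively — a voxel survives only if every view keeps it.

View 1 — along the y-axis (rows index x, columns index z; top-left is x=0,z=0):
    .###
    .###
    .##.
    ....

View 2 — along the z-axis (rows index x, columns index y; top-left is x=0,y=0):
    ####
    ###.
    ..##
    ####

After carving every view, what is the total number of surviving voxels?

voxel count = 25

full grid |V| = 64
carve view 1 (along y, XZ-mask fill 8/16): 32 voxels remain
carve view 2 (along z, XY-mask fill 13/16): 25 voxels remain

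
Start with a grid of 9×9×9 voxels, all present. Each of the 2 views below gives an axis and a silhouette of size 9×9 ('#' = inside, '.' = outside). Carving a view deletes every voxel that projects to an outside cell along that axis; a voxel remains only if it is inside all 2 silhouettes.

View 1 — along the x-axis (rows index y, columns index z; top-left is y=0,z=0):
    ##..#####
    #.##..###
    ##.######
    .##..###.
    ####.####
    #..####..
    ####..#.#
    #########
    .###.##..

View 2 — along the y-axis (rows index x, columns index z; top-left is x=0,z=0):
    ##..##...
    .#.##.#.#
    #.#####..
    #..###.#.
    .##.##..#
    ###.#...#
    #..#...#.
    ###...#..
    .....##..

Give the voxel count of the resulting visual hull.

full grid |V| = 729
[1] x-view keeps 59 columns → grid now 531
[2] y-view keeps 39 columns → grid now 254

remaining voxels: 254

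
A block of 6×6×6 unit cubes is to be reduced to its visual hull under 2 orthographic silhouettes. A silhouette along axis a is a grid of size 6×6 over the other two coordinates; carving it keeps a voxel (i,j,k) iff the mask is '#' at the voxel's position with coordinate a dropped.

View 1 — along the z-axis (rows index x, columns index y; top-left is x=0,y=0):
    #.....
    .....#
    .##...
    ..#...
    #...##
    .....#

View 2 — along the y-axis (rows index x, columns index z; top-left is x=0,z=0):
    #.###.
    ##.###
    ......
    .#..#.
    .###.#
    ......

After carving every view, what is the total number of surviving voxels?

voxel count = 23

start: 6×6×6 = 216 voxels
after view 1 [z-axis, 9 of 36 cells solid] → remaining = 54
after view 2 [y-axis, 15 of 36 cells solid] → remaining = 23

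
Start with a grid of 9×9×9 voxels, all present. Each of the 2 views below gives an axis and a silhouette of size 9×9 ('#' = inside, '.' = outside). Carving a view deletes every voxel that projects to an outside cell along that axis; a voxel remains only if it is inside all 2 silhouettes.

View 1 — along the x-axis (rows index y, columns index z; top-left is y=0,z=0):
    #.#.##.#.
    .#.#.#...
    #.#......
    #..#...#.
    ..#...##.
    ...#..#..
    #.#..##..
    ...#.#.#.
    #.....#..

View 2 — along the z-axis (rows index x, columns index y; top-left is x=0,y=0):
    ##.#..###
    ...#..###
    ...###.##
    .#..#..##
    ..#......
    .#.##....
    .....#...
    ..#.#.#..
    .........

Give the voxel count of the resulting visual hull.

voxel count = 78

start: 9×9×9 = 729 voxels
after view 1 [x-axis, 27 of 81 cells solid] → remaining = 243
after view 2 [z-axis, 27 of 81 cells solid] → remaining = 78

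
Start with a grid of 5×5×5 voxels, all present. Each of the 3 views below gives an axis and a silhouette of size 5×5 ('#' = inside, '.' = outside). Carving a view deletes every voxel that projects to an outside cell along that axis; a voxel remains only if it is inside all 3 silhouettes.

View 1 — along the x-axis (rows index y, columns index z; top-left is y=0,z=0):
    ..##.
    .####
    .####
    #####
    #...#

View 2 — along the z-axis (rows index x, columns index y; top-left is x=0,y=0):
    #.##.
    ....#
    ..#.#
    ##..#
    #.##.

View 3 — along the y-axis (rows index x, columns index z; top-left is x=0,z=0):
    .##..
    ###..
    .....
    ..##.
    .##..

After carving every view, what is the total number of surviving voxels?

start: 5×5×5 = 125 voxels
after view 1 [x-axis, 17 of 25 cells solid] → remaining = 85
after view 2 [z-axis, 12 of 25 cells solid] → remaining = 38
after view 3 [y-axis, 9 of 25 cells solid] → remaining = 15

15 voxels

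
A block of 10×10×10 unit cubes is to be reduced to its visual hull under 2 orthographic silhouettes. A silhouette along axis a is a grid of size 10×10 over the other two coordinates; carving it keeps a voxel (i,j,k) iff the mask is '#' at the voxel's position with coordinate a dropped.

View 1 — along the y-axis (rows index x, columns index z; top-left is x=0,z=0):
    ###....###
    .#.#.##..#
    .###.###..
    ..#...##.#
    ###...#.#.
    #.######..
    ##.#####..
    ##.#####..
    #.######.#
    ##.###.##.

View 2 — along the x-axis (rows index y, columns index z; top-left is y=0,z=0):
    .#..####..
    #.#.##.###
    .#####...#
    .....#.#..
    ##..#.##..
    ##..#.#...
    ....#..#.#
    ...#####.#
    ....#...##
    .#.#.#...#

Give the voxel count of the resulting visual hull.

before carving: 1000 voxels (10×10×10)
  1. axis=1 (XZ plane), |mask|=62  ⇒  voxels=620
  2. axis=0 (YZ plane), |mask|=45  ⇒  voxels=281

|visual hull| = 281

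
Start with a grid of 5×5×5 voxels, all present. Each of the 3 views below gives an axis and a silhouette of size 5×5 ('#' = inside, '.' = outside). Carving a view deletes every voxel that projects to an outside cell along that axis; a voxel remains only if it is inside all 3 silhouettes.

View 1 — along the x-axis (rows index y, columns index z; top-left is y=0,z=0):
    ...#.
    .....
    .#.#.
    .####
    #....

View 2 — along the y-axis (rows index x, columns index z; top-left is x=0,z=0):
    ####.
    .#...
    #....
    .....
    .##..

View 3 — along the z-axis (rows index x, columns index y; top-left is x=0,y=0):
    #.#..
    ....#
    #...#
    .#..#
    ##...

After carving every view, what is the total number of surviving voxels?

start: 5×5×5 = 125 voxels
after view 1 [x-axis, 8 of 25 cells solid] → remaining = 40
after view 2 [y-axis, 8 of 25 cells solid] → remaining = 13
after view 3 [z-axis, 9 of 25 cells solid] → remaining = 4

|visual hull| = 4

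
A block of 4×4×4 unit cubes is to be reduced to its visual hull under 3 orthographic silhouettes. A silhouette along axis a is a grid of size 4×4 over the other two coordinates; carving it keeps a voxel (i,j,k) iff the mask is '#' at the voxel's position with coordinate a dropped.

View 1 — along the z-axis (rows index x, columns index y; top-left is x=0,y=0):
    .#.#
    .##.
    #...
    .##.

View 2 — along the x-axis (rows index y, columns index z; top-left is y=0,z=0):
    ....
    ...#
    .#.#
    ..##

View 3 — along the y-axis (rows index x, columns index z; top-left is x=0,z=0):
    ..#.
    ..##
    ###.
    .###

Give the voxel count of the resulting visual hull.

before carving: 64 voxels (4×4×4)
after view 1 [z-axis, 7 of 16 cells solid] → remaining = 28
after view 2 [x-axis, 5 of 16 cells solid] → remaining = 9
after view 3 [y-axis, 9 of 16 cells solid] → remaining = 6

|visual hull| = 6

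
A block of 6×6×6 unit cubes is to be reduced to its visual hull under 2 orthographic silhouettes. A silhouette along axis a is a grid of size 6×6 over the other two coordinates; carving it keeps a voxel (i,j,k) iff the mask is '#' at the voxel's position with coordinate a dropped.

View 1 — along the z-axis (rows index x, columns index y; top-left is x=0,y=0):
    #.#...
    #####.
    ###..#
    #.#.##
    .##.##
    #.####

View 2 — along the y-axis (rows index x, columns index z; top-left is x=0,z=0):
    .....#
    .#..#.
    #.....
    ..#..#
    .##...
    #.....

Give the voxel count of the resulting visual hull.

before carving: 216 voxels (6×6×6)
after view 1 [z-axis, 24 of 36 cells solid] → remaining = 144
after view 2 [y-axis, 9 of 36 cells solid] → remaining = 37

|visual hull| = 37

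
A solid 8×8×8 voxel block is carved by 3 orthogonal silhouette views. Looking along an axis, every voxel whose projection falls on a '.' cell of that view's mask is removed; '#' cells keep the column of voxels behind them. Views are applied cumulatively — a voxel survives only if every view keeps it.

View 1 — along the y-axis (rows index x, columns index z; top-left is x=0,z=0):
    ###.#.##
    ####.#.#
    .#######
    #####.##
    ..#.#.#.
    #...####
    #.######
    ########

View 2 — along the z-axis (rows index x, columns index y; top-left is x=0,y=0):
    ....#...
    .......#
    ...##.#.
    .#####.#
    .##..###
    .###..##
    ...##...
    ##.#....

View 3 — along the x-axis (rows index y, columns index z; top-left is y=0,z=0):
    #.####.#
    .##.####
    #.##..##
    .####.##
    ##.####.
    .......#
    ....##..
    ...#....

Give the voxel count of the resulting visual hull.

start: 8×8×8 = 512 voxels
  1. axis=1 (XZ plane), |mask|=49  ⇒  voxels=392
  2. axis=2 (XY plane), |mask|=26  ⇒  voxels=153
  3. axis=0 (YZ plane), |mask|=33  ⇒  voxels=87

remaining voxels: 87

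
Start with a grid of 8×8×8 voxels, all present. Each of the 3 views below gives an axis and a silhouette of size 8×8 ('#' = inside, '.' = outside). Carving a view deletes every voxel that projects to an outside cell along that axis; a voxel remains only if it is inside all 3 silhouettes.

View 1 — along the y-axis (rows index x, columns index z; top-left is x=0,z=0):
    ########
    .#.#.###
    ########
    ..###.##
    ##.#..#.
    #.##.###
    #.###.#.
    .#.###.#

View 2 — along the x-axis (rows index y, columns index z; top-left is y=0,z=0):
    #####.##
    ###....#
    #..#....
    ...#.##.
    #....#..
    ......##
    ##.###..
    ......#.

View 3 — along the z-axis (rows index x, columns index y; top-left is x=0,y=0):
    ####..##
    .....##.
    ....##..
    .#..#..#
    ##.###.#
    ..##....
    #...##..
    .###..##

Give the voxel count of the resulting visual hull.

66 voxels

start: 8×8×8 = 512 voxels
step 1: project along y, AND mask (46/64) → |grid| = 368
step 2: project along x, AND mask (26/64) → |grid| = 153
step 3: project along z, AND mask (29/64) → |grid| = 66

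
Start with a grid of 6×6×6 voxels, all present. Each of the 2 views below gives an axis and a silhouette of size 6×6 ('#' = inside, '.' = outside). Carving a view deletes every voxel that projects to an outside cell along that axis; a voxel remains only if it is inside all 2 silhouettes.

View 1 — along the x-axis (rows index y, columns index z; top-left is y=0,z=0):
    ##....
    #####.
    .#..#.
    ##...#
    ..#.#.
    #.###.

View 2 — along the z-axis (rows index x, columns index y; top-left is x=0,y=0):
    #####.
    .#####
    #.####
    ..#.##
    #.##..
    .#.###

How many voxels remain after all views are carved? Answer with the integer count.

72 voxels

initial block: 6^3 = 216
after view 1 [x-axis, 18 of 36 cells solid] → remaining = 108
after view 2 [z-axis, 25 of 36 cells solid] → remaining = 72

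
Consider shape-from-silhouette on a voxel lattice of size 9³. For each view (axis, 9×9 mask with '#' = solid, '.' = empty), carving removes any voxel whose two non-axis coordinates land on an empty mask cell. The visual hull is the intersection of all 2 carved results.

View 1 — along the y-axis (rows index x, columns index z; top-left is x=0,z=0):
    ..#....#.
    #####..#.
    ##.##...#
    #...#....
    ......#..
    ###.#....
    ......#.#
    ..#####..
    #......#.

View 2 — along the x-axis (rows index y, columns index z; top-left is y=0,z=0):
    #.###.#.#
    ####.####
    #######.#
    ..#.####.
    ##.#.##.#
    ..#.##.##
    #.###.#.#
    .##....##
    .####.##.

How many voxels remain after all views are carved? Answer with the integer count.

175 voxels

before carving: 729 voxels (9×9×9)
V1 y: intersect with XZ mask (29 set) -- 261 left
V2 x: intersect with YZ mask (54 set) -- 175 left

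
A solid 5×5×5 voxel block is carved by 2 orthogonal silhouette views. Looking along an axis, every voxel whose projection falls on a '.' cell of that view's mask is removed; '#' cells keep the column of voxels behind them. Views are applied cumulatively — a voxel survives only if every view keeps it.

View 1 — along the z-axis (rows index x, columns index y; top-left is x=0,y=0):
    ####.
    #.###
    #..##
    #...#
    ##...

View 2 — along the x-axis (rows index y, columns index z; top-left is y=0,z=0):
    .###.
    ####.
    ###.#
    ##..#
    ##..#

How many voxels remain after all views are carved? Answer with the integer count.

voxel count = 49

start: 5×5×5 = 125 voxels
  1. axis=2 (XY plane), |mask|=15  ⇒  voxels=75
  2. axis=0 (YZ plane), |mask|=17  ⇒  voxels=49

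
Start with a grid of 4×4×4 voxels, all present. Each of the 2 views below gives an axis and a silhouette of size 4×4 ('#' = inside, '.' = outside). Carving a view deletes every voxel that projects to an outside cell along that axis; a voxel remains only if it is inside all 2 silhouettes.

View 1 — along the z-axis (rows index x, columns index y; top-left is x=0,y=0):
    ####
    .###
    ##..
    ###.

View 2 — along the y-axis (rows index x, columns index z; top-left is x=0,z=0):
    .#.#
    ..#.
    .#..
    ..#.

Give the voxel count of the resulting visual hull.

|visual hull| = 16

before carving: 64 voxels (4×4×4)
after view 1 [z-axis, 12 of 16 cells solid] → remaining = 48
after view 2 [y-axis, 5 of 16 cells solid] → remaining = 16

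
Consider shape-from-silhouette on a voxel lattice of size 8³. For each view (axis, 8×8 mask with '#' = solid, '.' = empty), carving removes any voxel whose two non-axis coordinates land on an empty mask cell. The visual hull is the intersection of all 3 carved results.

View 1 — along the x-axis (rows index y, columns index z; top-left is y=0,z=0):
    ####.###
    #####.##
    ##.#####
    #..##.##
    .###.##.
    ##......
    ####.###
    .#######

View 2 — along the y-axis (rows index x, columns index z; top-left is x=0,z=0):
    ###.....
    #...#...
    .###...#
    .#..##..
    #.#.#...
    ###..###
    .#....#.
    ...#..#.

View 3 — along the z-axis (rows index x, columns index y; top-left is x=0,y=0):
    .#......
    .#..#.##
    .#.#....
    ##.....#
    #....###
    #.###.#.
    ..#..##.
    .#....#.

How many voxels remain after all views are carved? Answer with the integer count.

60 voxels

before carving: 512 voxels (8×8×8)
after view 1 [x-axis, 47 of 64 cells solid] → remaining = 376
after view 2 [y-axis, 25 of 64 cells solid] → remaining = 148
after view 3 [z-axis, 24 of 64 cells solid] → remaining = 60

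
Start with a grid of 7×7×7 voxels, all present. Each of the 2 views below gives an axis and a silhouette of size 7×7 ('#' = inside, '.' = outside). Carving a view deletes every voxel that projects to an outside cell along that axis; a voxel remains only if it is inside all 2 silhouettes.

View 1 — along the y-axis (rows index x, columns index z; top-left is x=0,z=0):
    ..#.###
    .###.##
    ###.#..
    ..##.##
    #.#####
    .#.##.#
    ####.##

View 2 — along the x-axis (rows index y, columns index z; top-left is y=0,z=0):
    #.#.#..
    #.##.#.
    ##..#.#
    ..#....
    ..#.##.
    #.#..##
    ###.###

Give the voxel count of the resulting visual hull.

full grid |V| = 343
V1 y: intersect with XZ mask (33 set) -- 231 left
V2 x: intersect with YZ mask (25 set) -- 118 left

|visual hull| = 118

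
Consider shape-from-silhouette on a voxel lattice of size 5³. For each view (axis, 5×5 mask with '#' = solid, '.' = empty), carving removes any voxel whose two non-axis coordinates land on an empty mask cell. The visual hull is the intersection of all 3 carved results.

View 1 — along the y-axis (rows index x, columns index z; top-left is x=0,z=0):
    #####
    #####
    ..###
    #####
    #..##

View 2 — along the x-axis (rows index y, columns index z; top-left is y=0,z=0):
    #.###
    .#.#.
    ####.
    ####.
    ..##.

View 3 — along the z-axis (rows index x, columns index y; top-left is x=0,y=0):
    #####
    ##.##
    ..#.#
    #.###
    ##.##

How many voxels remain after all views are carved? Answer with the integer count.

before carving: 125 voxels (5×5×5)
carve view 1 (along y, XZ-mask fill 21/25): 105 voxels remain
carve view 2 (along x, YZ-mask fill 16/25): 67 voxels remain
carve view 3 (along z, XY-mask fill 19/25): 53 voxels remain

voxel count = 53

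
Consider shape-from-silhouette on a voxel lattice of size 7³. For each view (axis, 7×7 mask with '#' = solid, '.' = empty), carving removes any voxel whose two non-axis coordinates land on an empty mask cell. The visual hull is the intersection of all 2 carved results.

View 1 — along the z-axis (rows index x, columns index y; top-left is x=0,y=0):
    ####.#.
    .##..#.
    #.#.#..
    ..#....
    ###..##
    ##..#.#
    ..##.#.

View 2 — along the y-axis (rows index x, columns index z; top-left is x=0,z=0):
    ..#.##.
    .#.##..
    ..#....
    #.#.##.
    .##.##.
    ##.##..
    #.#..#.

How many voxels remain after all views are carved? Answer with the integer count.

before carving: 343 voxels (7×7×7)
carve view 1 (along z, XY-mask fill 24/49): 168 voxels remain
carve view 2 (along y, XZ-mask fill 22/49): 76 voxels remain

|visual hull| = 76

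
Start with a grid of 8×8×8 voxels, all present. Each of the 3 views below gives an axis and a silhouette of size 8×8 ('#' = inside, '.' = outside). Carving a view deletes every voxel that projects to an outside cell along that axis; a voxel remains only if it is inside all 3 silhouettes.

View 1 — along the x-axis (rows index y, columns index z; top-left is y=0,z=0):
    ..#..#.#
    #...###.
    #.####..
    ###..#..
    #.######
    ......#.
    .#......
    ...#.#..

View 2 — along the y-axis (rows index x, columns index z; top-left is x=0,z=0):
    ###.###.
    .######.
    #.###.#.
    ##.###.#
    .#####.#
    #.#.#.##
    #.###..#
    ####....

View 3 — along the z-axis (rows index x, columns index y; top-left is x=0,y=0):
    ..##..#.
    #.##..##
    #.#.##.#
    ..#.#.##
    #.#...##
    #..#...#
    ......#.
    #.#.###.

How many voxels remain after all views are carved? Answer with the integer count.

full grid |V| = 512
V1 x: intersect with YZ mask (27 set) -- 216 left
V2 y: intersect with XZ mask (43 set) -- 145 left
V3 z: intersect with XY mask (30 set) -- 67 left

voxel count = 67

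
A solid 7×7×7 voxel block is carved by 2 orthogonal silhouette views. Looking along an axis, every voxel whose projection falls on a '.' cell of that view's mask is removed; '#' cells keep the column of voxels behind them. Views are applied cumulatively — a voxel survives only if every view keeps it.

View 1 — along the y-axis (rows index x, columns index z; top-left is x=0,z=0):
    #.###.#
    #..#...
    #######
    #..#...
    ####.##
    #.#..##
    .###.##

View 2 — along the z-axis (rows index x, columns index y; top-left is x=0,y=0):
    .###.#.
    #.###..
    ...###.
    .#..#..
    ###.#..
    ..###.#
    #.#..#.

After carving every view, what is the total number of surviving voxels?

voxel count = 108

start: 7×7×7 = 343 voxels
  1. axis=1 (XZ plane), |mask|=31  ⇒  voxels=217
  2. axis=2 (XY plane), |mask|=24  ⇒  voxels=108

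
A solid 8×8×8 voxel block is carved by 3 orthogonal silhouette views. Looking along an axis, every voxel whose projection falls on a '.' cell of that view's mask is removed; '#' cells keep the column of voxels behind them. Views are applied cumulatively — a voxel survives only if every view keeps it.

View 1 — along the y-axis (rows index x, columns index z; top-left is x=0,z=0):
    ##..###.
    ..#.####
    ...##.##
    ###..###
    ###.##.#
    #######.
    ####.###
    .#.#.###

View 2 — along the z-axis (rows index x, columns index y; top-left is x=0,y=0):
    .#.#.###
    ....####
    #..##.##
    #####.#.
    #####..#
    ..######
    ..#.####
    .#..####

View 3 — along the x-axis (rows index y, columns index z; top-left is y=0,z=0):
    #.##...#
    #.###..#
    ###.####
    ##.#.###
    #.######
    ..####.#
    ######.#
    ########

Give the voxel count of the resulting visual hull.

full grid |V| = 512
step 1: project along y, AND mask (45/64) → |grid| = 360
step 2: project along z, AND mask (42/64) → |grid| = 239
step 3: project along x, AND mask (49/64) → |grid| = 187

voxel count = 187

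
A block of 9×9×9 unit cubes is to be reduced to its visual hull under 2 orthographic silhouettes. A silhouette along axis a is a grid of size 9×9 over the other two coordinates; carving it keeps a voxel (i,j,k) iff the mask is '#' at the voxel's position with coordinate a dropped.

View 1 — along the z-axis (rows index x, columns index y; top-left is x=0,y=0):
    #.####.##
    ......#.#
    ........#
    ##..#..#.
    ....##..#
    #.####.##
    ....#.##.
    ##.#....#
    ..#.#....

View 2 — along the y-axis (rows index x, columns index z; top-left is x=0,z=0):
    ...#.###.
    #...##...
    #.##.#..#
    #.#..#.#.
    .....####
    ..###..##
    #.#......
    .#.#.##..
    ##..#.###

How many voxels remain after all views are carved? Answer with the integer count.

before carving: 729 voxels (9×9×9)
step 1: project along z, AND mask (33/81) → |grid| = 297
step 2: project along y, AND mask (37/81) → |grid| = 136

remaining voxels: 136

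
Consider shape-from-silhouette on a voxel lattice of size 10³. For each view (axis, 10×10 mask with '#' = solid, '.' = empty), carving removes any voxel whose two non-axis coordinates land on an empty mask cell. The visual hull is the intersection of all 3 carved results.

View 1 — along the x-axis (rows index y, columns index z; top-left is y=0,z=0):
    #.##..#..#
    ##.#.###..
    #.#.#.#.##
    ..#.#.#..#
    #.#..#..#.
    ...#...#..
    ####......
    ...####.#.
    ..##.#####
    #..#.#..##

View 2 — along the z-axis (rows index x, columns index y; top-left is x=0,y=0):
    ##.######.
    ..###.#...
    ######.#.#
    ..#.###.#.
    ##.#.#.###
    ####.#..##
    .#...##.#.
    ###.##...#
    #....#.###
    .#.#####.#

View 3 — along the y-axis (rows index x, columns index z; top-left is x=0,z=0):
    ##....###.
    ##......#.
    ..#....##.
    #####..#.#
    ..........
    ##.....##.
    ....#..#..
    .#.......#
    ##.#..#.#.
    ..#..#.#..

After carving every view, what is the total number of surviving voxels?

initial block: 10^3 = 1000
  1. axis=0 (YZ plane), |mask|=48  ⇒  voxels=480
  2. axis=2 (XY plane), |mask|=61  ⇒  voxels=285
  3. axis=1 (XZ plane), |mask|=34  ⇒  voxels=89

remaining voxels: 89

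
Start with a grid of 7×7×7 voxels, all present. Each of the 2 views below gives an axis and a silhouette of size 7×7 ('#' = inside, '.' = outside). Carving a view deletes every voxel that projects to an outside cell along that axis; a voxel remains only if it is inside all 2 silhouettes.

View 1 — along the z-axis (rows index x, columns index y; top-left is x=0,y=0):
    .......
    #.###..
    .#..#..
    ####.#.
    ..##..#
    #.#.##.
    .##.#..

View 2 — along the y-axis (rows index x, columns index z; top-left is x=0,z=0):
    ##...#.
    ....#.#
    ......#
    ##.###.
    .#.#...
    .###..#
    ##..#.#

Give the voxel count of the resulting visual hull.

initial block: 7^3 = 343
[1] z-view keeps 21 columns → grid now 147
[2] y-view keeps 21 columns → grid now 69

remaining voxels: 69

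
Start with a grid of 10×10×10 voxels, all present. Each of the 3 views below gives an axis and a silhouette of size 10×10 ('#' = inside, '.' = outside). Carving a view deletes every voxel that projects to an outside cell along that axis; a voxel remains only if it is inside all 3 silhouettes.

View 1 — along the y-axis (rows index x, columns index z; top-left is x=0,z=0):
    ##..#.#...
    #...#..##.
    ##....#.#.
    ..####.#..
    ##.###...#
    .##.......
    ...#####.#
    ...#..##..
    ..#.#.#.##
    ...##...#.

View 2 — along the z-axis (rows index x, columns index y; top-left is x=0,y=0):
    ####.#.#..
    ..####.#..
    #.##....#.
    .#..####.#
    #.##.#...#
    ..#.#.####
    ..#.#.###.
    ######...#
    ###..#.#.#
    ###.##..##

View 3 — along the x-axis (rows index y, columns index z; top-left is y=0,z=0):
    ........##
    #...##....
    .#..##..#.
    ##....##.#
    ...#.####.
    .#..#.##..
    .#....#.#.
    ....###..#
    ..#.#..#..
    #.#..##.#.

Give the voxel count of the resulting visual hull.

initial block: 10^3 = 1000
carve view 1 (along y, XZ-mask fill 42/100): 420 voxels remain
carve view 2 (along z, XY-mask fill 57/100): 234 voxels remain
carve view 3 (along x, YZ-mask fill 38/100): 96 voxels remain

remaining voxels: 96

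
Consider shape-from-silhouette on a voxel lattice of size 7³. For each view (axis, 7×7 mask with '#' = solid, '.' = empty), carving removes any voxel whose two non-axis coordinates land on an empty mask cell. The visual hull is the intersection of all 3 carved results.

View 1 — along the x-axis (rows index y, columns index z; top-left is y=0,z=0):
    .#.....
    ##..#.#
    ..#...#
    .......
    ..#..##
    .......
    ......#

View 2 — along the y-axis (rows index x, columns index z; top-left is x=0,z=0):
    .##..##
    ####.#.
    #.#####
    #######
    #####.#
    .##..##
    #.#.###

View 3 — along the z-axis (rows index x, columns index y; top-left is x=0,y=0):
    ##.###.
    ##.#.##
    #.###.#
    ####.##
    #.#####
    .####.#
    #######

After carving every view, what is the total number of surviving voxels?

initial block: 7^3 = 343
  1. axis=0 (YZ plane), |mask|=11  ⇒  voxels=77
  2. axis=1 (XZ plane), |mask|=37  ⇒  voxels=63
  3. axis=2 (XY plane), |mask|=39  ⇒  voxels=46

remaining voxels: 46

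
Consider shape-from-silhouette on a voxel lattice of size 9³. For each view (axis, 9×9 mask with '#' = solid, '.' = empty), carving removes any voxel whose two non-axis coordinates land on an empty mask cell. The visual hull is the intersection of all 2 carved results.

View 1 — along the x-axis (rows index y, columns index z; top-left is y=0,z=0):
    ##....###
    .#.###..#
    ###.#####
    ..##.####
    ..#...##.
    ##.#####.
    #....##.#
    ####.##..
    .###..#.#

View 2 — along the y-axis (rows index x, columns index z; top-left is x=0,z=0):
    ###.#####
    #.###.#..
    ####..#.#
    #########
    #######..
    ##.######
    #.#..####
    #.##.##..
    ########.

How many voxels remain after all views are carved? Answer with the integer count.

full grid |V| = 729
after view 1 [x-axis, 49 of 81 cells solid] → remaining = 441
after view 2 [y-axis, 62 of 81 cells solid] → remaining = 343

343 voxels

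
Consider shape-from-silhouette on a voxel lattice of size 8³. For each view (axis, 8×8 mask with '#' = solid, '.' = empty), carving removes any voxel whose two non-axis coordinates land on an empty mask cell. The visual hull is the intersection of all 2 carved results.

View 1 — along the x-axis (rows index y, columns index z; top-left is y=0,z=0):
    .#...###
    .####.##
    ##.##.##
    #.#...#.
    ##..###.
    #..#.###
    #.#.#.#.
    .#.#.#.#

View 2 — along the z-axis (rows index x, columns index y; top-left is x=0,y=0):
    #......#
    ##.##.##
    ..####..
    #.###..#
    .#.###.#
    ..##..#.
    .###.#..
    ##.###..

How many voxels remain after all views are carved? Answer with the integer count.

initial block: 8^3 = 512
after view 1 [x-axis, 37 of 64 cells solid] → remaining = 296
after view 2 [z-axis, 34 of 64 cells solid] → remaining = 154

remaining voxels: 154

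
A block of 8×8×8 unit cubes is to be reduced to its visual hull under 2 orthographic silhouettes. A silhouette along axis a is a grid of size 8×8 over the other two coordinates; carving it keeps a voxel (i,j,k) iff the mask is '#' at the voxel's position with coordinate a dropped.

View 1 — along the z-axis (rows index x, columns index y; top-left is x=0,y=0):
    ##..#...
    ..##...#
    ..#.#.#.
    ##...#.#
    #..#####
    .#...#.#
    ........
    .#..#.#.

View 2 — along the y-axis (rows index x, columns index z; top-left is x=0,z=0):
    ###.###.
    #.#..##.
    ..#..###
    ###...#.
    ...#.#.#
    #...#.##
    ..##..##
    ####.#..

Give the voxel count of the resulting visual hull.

|visual hull| = 103

before carving: 512 voxels (8×8×8)
after view 1 [z-axis, 25 of 64 cells solid] → remaining = 200
after view 2 [y-axis, 34 of 64 cells solid] → remaining = 103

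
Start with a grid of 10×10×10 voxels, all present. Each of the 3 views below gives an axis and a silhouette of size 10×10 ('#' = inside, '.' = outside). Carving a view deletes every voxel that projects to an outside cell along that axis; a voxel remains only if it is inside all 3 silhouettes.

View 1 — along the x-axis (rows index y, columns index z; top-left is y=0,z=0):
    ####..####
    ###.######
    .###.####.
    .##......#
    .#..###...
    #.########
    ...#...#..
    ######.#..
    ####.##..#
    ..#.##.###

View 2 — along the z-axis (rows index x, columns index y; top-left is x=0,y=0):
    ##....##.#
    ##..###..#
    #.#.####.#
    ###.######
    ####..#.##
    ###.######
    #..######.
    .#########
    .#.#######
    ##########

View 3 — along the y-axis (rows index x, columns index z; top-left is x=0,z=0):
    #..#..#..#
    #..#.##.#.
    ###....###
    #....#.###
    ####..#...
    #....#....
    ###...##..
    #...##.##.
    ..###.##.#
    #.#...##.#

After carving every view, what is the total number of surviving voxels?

initial block: 10^3 = 1000
step 1: project along x, AND mask (62/100) → |grid| = 620
step 2: project along z, AND mask (77/100) → |grid| = 476
step 3: project along y, AND mask (48/100) → |grid| = 226

|visual hull| = 226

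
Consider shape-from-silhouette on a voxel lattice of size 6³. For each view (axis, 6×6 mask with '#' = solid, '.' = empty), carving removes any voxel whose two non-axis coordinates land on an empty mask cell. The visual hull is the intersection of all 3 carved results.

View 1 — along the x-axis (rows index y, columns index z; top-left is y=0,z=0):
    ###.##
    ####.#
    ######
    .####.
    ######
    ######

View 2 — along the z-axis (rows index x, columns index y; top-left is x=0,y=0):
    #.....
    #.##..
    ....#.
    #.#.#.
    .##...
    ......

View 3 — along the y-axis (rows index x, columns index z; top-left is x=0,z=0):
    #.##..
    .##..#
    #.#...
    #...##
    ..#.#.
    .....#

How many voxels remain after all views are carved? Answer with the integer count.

initial block: 6^3 = 216
after view 1 [x-axis, 32 of 36 cells solid] → remaining = 192
after view 2 [z-axis, 10 of 36 cells solid] → remaining = 54
after view 3 [y-axis, 14 of 36 cells solid] → remaining = 24

voxel count = 24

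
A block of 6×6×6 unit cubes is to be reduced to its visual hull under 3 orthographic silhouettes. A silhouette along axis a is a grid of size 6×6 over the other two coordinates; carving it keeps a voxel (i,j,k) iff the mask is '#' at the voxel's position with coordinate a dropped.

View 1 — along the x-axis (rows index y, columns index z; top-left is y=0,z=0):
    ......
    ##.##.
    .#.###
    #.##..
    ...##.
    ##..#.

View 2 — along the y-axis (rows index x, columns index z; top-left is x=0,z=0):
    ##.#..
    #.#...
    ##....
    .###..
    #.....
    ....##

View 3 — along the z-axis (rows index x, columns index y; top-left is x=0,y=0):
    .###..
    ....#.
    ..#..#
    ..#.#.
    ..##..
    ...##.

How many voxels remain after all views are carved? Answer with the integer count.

initial block: 6^3 = 216
[1] x-view keeps 16 columns → grid now 96
[2] y-view keeps 13 columns → grid now 36
[3] z-view keeps 12 columns → grid now 15

remaining voxels: 15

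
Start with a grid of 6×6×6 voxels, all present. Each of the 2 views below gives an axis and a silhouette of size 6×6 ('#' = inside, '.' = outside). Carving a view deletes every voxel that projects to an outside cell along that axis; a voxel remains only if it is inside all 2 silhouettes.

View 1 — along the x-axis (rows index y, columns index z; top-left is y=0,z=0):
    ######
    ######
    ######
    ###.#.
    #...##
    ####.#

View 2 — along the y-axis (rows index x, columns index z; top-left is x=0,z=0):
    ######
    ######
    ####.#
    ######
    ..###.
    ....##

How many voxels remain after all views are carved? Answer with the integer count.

start: 6×6×6 = 216 voxels
V1 x: intersect with YZ mask (30 set) -- 180 left
V2 y: intersect with XZ mask (28 set) -- 139 left

remaining voxels: 139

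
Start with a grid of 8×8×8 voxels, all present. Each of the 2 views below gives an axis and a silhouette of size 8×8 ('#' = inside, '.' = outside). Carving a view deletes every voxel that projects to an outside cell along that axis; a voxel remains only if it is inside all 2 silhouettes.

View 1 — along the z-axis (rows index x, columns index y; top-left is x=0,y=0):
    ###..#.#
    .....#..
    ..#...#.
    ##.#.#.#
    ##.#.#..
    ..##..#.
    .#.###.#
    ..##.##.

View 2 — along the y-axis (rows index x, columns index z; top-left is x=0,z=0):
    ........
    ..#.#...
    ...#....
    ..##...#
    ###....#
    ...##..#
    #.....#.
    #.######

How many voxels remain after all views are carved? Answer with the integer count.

initial block: 8^3 = 512
  1. axis=2 (XY plane), |mask|=29  ⇒  voxels=232
  2. axis=1 (XZ plane), |mask|=22  ⇒  voxels=82

|visual hull| = 82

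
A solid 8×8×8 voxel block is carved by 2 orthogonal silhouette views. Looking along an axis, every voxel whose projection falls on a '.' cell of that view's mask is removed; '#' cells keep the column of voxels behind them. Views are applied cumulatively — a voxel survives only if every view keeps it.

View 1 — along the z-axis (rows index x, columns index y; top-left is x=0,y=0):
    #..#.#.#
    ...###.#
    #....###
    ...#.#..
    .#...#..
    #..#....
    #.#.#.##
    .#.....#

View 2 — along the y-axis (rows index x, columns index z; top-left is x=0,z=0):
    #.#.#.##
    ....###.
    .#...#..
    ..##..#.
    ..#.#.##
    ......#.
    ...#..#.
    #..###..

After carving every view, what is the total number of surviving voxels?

|visual hull| = 74

full grid |V| = 512
step 1: project along z, AND mask (25/64) → |grid| = 200
step 2: project along y, AND mask (24/64) → |grid| = 74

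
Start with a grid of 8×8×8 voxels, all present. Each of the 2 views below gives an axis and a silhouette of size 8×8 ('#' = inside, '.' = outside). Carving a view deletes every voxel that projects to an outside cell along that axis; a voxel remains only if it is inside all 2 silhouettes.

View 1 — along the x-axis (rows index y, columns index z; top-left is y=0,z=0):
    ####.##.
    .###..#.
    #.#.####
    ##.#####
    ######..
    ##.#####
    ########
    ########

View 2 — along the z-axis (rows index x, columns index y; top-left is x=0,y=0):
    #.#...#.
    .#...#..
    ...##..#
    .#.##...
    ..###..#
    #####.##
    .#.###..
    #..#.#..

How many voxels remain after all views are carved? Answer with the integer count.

full grid |V| = 512
V1 x: intersect with YZ mask (52 set) -- 416 left
V2 z: intersect with XY mask (29 set) -- 185 left

voxel count = 185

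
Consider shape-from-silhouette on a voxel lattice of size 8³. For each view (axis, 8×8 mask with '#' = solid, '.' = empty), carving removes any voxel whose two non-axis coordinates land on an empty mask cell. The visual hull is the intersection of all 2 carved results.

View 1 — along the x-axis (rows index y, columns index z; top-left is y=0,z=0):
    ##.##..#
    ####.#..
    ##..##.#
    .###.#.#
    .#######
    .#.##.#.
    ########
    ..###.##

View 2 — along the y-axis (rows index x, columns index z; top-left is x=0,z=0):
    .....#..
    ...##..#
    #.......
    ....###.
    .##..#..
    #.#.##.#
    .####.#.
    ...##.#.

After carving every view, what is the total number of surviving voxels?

initial block: 8^3 = 512
after view 1 [x-axis, 44 of 64 cells solid] → remaining = 352
after view 2 [y-axis, 24 of 64 cells solid] → remaining = 132

|visual hull| = 132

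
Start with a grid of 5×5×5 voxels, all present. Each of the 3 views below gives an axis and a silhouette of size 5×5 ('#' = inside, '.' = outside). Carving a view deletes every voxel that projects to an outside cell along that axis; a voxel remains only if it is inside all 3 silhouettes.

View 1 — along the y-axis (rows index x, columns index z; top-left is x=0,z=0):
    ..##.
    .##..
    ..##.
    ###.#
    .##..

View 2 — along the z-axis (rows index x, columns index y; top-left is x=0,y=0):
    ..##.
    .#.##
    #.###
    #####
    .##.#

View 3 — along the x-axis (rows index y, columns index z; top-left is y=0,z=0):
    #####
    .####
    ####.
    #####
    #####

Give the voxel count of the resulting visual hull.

start: 5×5×5 = 125 voxels
  1. axis=1 (XZ plane), |mask|=12  ⇒  voxels=60
  2. axis=2 (XY plane), |mask|=17  ⇒  voxels=44
  3. axis=0 (YZ plane), |mask|=23  ⇒  voxels=42

42 voxels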